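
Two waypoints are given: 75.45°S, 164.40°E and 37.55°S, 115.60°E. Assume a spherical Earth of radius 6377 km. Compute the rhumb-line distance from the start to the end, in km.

4987 km

Rhumb course C = atan2(Δλ, Δψ) with Δψ = ln[tan(π/4+φ₂/2)/tan(π/4+φ₁/2)] = +1.3503, Δλ = -0.8517 → C = 327.76°
d = R·|Δφ| / |cos C| = 6377·0.66148 / 0.84581 = 4987 km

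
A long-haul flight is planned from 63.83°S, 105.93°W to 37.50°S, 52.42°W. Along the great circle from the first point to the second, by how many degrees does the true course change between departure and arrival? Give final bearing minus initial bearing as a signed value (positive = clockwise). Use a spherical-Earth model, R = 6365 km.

Initial bearing θ₁ = atan2(sin Δλ cos φ₂, cos φ₁ sin φ₂ − sin φ₁ cos φ₂ cos Δλ) = 76.35°
Final bearing θ₂ = (initial bearing from the destination back to the start) + 180° = 32.70°
Δθ = θ₂ − θ₁ = -43.6°

-43.6°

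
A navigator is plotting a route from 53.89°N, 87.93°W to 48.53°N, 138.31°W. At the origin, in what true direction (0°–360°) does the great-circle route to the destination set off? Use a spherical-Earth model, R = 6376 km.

281.1°

θ = atan2( sin Δλ·cos φ₂ ,  cos φ₁ sin φ₂ − sin φ₁ cos φ₂ cos Δλ )
  = atan2(-0.5101, +0.1004) = 281.14°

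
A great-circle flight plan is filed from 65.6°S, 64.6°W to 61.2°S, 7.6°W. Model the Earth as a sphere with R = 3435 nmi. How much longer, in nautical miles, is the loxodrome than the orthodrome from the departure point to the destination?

52 nmi

Great circle: cos σ = sin φ₁ sin φ₂ + cos φ₁ cos φ₂ cos Δλ,  σ = 0.4360 rad → d_gc = 1497.8 nmi
Rhumb line: Δψ = +0.1719, q = Δφ/Δψ = 0.4468, d_rh = R√(Δφ²+q²Δλ²) = 1549.4 nmi
Excess = 1549.4 − 1497.8 = 51.6 ≈ 52 nmi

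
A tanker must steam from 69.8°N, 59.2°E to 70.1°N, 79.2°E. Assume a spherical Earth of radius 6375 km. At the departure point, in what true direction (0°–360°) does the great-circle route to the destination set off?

78.1°

N = sin Δλ·cos φ₂ = +0.1164;  D = cos φ₁ sin φ₂ − sin φ₁ cos φ₂ cos Δλ = +0.0245
initial course = atan2(N, D) = 78.12°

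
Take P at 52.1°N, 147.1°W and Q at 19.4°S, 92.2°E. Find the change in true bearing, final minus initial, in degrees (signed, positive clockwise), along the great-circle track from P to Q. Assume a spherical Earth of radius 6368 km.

-62.7°

At departure: θ₁ = atan2(sin Δλ cos φ₂, cos φ₁ sin φ₂ − sin φ₁ cos φ₂ cos Δλ) = 282.24°
At arrival: θ₂ = atan2(sin Δλ cos φ₁, −cos φ₂ sin φ₁ + sin φ₂ cos φ₁ cos Δλ) = 219.53°
Δθ = θ₂ − θ₁ = -62.7°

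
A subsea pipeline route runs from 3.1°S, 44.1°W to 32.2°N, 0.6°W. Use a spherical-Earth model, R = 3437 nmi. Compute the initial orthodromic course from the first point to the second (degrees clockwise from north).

45.9°

N = sin Δλ·cos φ₂ = +0.5825;  D = cos φ₁ sin φ₂ − sin φ₁ cos φ₂ cos Δλ = +0.5653
initial course = atan2(N, D) = 45.86°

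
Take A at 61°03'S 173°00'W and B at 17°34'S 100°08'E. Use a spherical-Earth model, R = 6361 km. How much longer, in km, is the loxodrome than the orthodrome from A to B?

Great circle: cos σ = sin φ₁ sin φ₂ + cos φ₁ cos φ₂ cos Δλ,  σ = 1.2773 rad → d_gc = 8124.74 km
Rhumb line: Δψ = +1.0427, q = Δφ/Δψ = 0.7279, d_rh = R√(Δφ²+q²Δλ²) = 8519.23 km
Excess = 8519.23 − 8124.74 = 394.49 ≈ 394 km

394 km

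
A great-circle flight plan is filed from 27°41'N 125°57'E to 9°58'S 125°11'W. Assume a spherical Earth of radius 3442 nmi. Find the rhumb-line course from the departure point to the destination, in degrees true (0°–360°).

109.6°

Meridional parts: M(φ₁)=+0.5031, M(φ₂)=-0.1748 → ΔM = -0.6780;  Δλ = +1.9001 rad
tan C = Δλ / ΔM = -2.8026 → C = 109.64°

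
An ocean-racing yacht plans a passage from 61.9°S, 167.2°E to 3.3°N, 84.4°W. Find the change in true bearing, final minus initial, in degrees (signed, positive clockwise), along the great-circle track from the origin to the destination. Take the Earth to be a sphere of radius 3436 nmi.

Initial bearing θ₁ = atan2(sin Δλ cos φ₂, cos φ₁ sin φ₂ − sin φ₁ cos φ₂ cos Δλ) = 104.83°
Final bearing θ₂ = (initial bearing from the destination back to the start) + 180° = 27.13°
Δθ = θ₂ − θ₁ = -77.7°

-77.7°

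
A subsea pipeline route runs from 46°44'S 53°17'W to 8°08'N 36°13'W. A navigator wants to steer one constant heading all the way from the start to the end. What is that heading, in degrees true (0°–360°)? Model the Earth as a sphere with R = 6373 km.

15.6°

Meridional parts: M(φ₁)=-0.9248, M(φ₂)=+0.1424 → ΔM = +1.0673;  Δλ = +0.2979 rad
tan C = Δλ / ΔM = +0.2791 → C = 15.59°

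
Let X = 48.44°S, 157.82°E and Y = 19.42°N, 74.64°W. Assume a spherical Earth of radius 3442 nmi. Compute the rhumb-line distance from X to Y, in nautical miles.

8017 nmi

Rhumb course C = atan2(Δλ, Δψ) with Δψ = ln[tan(π/4+φ₂/2)/tan(π/4+φ₁/2)] = +1.3146, Δλ = +2.2260 → C = 59.43°
d = R·|Δφ| / |cos C| = 3442·1.18438 / 0.50852 = 8017 nmi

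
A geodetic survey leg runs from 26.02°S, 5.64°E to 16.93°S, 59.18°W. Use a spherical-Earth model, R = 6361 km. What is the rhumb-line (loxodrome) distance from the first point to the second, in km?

6763 km

Rhumb course C = atan2(Δλ, Δψ) with Δψ = ln[tan(π/4+φ₂/2)/tan(π/4+φ₁/2)] = +0.1707, Δλ = -1.1313 → C = 278.58°
d = R·|Δφ| / |cos C| = 6361·0.15865 / 0.14921 = 6763 km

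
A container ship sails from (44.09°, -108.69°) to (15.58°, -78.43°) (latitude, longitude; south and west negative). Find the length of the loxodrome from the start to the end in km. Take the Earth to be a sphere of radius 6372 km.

Δψ = ln[tan(π/4+φ₂/2)/tan(π/4+φ₁/2)] = -0.5838;  Δφ = -0.4976 rad,  Δλ = +0.5281 rad
q = Δφ/Δψ = 0.8524
d = R·√(Δφ² + q²Δλ²) = 6372·0.67102 = 4276 km

4276 km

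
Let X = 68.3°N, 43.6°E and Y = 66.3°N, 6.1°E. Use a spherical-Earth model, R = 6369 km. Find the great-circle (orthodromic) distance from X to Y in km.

1598 km

Haversine: a = sin²(Δφ/2)+cos φ₁ cos φ₂ sin²(Δλ/2) = 0.01566;  σ = 2·atan2(√a,√(1−a))
σ = 14.378° → d = Rσ = 6369·0.25094 = 1598 km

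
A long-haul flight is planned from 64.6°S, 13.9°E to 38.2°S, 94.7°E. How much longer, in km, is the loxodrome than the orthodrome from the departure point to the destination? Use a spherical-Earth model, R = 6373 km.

Great circle: cos σ = sin φ₁ sin φ₂ + cos φ₁ cos φ₂ cos Δλ,  σ = 0.9115 rad → d_gc = 5809.3 km
Rhumb line: Δψ = +0.7676, q = Δφ/Δψ = 0.6002, d_rh = R√(Δφ²+q²Δλ²) = 6142.0 km
Excess = 6142.0 − 5809.3 = 332.7 ≈ 333 km

333 km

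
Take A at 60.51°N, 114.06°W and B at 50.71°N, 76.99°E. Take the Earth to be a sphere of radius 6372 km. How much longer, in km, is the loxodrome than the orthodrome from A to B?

2991 km

Great circle: cos σ = sin φ₁ sin φ₂ + cos φ₁ cos φ₂ cos Δλ,  σ = 1.1942 rad → d_gc = 7609.6 km
Rhumb line: Δψ = -0.3048, q = Δφ/Δψ = 0.5612, d_rh = R√(Δφ²+q²Δλ²) = 10600.3 km
Excess = 10600.3 − 7609.6 = 2990.7 ≈ 2991 km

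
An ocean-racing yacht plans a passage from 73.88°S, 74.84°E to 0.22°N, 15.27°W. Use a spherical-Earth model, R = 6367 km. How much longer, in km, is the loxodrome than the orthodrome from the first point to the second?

533 km

Great circle: cos σ = sin φ₁ sin φ₂ + cos φ₁ cos φ₂ cos Δλ,  σ = 1.5750 rad → d_gc = 10028.140 km
Rhumb line: Δψ = +1.9585, q = Δφ/Δψ = 0.6603, d_rh = R√(Δφ²+q²Δλ²) = 10560.641 km
Excess = 10560.641 − 10028.140 = 532.501 ≈ 533 km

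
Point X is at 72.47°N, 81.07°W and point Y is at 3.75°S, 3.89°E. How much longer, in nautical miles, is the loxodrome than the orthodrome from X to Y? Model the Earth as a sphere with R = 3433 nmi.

Great circle: cos σ = sin φ₁ sin φ₂ + cos φ₁ cos φ₂ cos Δλ,  σ = 1.6068 rad → d_gc = 5516.03 nmi
Rhumb line: Δψ = -1.9351, q = Δφ/Δψ = 0.6874, d_rh = R√(Δφ²+q²Δλ²) = 5753.51 nmi
Excess = 5753.51 − 5516.03 = 237.48 ≈ 237 nmi

237 nmi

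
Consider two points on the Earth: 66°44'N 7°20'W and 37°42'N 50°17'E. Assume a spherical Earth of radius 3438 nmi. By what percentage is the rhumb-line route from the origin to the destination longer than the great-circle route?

Great circle: σ = 0.7537 rad → d_gc = Rσ = 2591.1 nmi
Rhumb: Δφ = -0.5067, Δλ = +1.0056, Δψ = -0.8691, q = Δφ/Δψ = 0.5830 → d_rh = R√(Δφ²+q²Δλ²) = 2664.2 nmi
Excess = (2664.2 − 2591.1) / 2591.1 = 73.1 / 2591.1 = 2.82% ≈ 2.8%

2.8%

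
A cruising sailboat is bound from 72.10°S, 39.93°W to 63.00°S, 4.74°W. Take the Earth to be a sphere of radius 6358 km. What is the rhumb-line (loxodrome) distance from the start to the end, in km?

Δψ = ln[tan(π/4+φ₂/2)/tan(π/4+φ₁/2)] = +0.4216;  Δφ = +0.1588 rad,  Δλ = +0.6142 rad
q = Δφ/Δψ = 0.3767
d = R·√(Δφ² + q²Δλ²) = 6358·0.28064 = 1784 km

1784 km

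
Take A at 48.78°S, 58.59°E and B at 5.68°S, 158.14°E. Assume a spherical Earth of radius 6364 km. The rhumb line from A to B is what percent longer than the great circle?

Great circle: σ = 1.6051 rad → d_gc = Rσ = 10215.2 km
Rhumb: Δφ = +0.7522, Δλ = +1.7375, Δψ = +0.8787, q = Δφ/Δψ = 0.8561 → d_rh = R√(Δφ²+q²Δλ²) = 10607.9 km
Excess = (10607.9 − 10215.2) / 10215.2 = 392.7 / 10215.2 = 3.84% ≈ 3.8%

3.8%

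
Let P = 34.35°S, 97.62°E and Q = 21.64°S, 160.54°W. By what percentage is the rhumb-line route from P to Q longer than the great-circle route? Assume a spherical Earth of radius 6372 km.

3.9%

Great circle: σ = 1.5202 rad → d_gc = Rσ = 9686.4 km
Rhumb: Δφ = +0.2218, Δλ = +1.7774, Δψ = +0.2520, q = Δφ/Δψ = 0.8801 → d_rh = R√(Δφ²+q²Δλ²) = 10068.2 km
Excess = (10068.2 − 9686.4) / 9686.4 = 381.8 / 9686.4 = 3.94% ≈ 3.9%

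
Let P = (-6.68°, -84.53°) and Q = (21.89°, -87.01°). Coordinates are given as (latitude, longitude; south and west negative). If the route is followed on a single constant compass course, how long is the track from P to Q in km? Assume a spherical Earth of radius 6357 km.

Rhumb course C = atan2(Δλ, Δψ) with Δψ = ln[tan(π/4+φ₂/2)/tan(π/4+φ₁/2)] = +0.5086, Δλ = -0.0433 → C = 355.14°
d = R·|Δφ| / |cos C| = 6357·0.49864 / 0.99640 = 3181 km

3181 km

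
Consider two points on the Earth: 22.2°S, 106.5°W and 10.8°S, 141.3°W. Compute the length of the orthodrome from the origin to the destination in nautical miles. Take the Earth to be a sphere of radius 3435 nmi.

2108 nmi

cos σ = sin φ₁ sin φ₂ + cos φ₁ cos φ₂ cos Δλ
      = sin(-22.20°)sin(-10.80°) + cos(-22.20°)cos(-10.80°)cos(-34.80°) = 0.8176
σ = 35.154° → d = Rσ = 3435·0.61355 = 2108 nmi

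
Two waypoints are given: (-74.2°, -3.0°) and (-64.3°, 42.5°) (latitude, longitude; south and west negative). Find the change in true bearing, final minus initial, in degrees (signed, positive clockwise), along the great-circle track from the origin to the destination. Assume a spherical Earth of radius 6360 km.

At departure: θ₁ = atan2(sin Δλ cos φ₂, cos φ₁ sin φ₂ − sin φ₁ cos φ₂ cos Δλ) = 81.34°
At arrival: θ₂ = atan2(sin Δλ cos φ₁, −cos φ₂ sin φ₁ + sin φ₂ cos φ₁ cos Δλ) = 38.37°
Δθ = θ₂ − θ₁ = -43.0°

-43.0°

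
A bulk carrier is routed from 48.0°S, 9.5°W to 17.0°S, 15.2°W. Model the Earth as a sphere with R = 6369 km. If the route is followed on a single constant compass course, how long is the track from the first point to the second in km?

Rhumb course C = atan2(Δλ, Δψ) with Δψ = ln[tan(π/4+φ₂/2)/tan(π/4+φ₁/2)] = +0.6563, Δλ = -0.0995 → C = 351.38°
d = R·|Δφ| / |cos C| = 6369·0.54105 / 0.98871 = 3485 km

3485 km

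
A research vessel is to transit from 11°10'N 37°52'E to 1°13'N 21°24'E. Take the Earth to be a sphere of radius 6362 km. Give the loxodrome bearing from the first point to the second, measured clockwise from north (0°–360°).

Δψ = ln[tan(π/4+φ₂/2)/tan(π/4+φ₁/2)] = -0.1749
Δλ = -0.2874 rad (taken the short way round)
course = atan2(Δλ, Δψ) = 238.68°

238.7°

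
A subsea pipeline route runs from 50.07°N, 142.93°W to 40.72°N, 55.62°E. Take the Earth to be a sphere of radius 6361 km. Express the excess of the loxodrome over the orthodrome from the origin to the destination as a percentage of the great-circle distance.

29.2%

Great circle: σ = 1.5317 rad → d_gc = Rσ = 9743.3 km
Rhumb: Δφ = -0.1632, Δλ = -2.8178, Δψ = -0.2332, q = Δφ/Δψ = 0.6998 → d_rh = R√(Δφ²+q²Δλ²) = 12586.7 km
Excess = (12586.7 − 9743.3) / 9743.3 = 2843.4 / 9743.3 = 29.18% ≈ 29.2%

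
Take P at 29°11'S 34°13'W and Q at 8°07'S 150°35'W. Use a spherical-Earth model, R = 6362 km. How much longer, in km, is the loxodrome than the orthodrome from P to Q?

348 km

Great circle: cos σ = sin φ₁ sin φ₂ + cos φ₁ cos φ₂ cos Δλ,  σ = 1.8913 rad → d_gc = 12032.2 km
Rhumb line: Δψ = +0.3908, q = Δφ/Δψ = 0.9409, d_rh = R√(Δφ²+q²Δλ²) = 12380.5 km
Excess = 12380.5 − 12032.2 = 348.3 ≈ 348 km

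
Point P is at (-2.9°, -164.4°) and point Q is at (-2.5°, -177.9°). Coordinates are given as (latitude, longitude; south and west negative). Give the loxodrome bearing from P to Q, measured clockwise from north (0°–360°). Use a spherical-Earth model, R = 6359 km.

Δψ = ln[tan(π/4+φ₂/2)/tan(π/4+φ₁/2)] = +0.0070
Δλ = -0.2356 rad (taken the short way round)
course = atan2(Δλ, Δψ) = 271.70°

271.7°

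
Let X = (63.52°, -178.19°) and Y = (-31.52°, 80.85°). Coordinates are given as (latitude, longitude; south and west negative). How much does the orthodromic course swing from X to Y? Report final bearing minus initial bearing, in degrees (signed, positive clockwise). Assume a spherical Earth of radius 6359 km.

At departure: θ₁ = atan2(sin Δλ cos φ₂, cos φ₁ sin φ₂ − sin φ₁ cos φ₂ cos Δλ) = 263.99°
At arrival: θ₂ = atan2(sin Δλ cos φ₁, −cos φ₂ sin φ₁ + sin φ₂ cos φ₁ cos Δλ) = 211.34°
Δθ = θ₂ − θ₁ = -52.7°

-52.7°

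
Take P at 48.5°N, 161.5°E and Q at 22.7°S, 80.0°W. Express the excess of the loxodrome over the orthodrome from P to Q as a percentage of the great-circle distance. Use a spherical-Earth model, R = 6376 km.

2.3%

Great circle: σ = 2.1904 rad → d_gc = Rσ = 13966.0 km
Rhumb: Δφ = -1.2427, Δλ = +2.0682, Δψ = -1.3776, q = Δφ/Δψ = 0.9021 → d_rh = R√(Δφ²+q²Δλ²) = 14292.9 km
Excess = (14292.9 − 13966.0) / 13966.0 = 326.9 / 13966.0 = 2.34% ≈ 2.3%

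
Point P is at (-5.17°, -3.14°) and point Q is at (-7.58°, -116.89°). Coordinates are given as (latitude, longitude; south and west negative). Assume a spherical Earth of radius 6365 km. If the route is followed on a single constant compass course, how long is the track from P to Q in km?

12560 km

Δψ = ln[tan(π/4+φ₂/2)/tan(π/4+φ₁/2)] = -0.0423;  Δφ = -0.0421 rad,  Δλ = -1.9853 rad
q = Δφ/Δψ = 0.9937
d = R·√(Δφ² + q²Δλ²) = 6365·1.97334 = 12560 km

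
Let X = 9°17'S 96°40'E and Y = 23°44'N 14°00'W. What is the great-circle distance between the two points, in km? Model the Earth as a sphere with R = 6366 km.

Haversine: a = sin²(Δφ/2)+cos φ₁ cos φ₂ sin²(Δλ/2) = 0.69189;  σ = 2·atan2(√a,√(1−a))
σ = 112.568° → d = Rσ = 6366·1.96468 = 12507 km

12507 km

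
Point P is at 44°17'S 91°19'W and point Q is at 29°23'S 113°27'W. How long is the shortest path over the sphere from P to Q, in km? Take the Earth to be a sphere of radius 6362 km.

cos σ = sin φ₁ sin φ₂ + cos φ₁ cos φ₂ cos Δλ
      = sin(-44.28°)sin(-29.38°) + cos(-44.28°)cos(-29.38°)cos(-22.13°) = 0.9204
σ = 23.014° → d = Rσ = 6362·0.40167 = 2555 km

2555 km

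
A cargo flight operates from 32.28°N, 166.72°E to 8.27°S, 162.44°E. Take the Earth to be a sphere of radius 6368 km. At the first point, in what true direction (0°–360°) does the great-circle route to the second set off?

186.5°

N = sin Δλ·cos φ₂ = -0.0739;  D = cos φ₁ sin φ₂ − sin φ₁ cos φ₂ cos Δλ = -0.6486
initial course = atan2(N, D) = 186.50°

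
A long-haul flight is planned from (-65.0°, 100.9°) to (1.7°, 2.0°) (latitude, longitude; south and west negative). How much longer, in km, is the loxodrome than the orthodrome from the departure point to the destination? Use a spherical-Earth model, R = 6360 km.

559 km

Great circle: cos σ = sin φ₁ sin φ₂ + cos φ₁ cos φ₂ cos Δλ,  σ = 1.6632 rad → d_gc = 10577.8 km
Rhumb line: Δψ = +1.5361, q = Δφ/Δψ = 0.7578, d_rh = R√(Δφ²+q²Δλ²) = 11137.1 km
Excess = 11137.1 − 10577.8 = 559.3 ≈ 559 km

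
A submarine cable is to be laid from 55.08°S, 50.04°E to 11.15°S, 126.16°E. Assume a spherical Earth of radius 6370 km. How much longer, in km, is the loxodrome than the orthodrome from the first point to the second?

224 km

Great circle: cos σ = sin φ₁ sin φ₂ + cos φ₁ cos φ₂ cos Δλ,  σ = 1.2731 rad → d_gc = 8109.8 km
Rhumb line: Δψ = +0.9608, q = Δφ/Δψ = 0.7980, d_rh = R√(Δφ²+q²Δλ²) = 8334.2 km
Excess = 8334.2 − 8109.8 = 224.4 ≈ 224 km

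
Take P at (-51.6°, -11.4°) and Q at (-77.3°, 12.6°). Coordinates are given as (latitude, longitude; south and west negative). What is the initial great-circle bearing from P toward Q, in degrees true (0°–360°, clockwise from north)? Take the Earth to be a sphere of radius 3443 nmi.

168.7°

N = sin Δλ·cos φ₂ = +0.0894;  D = cos φ₁ sin φ₂ − sin φ₁ cos φ₂ cos Δλ = -0.4486
initial course = atan2(N, D) = 168.73°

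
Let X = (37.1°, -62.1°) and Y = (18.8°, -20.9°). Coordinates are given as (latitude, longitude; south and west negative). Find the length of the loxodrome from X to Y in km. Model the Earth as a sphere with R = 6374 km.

Rhumb course C = atan2(Δλ, Δψ) with Δψ = ln[tan(π/4+φ₂/2)/tan(π/4+φ₁/2)] = -0.3640, Δλ = +0.7191 → C = 116.85°
d = R·|Δφ| / |cos C| = 6374·0.31940 / 0.45164 = 4508 km

4508 km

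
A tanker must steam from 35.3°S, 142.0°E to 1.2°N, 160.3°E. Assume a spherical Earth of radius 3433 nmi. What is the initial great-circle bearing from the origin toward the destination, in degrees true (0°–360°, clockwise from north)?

29.0°

N = sin Δλ·cos φ₂ = +0.3139;  D = cos φ₁ sin φ₂ − sin φ₁ cos φ₂ cos Δλ = +0.5656
initial course = atan2(N, D) = 29.03°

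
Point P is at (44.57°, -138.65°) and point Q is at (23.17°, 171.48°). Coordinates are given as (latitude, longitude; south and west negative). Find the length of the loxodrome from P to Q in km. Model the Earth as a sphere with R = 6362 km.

Δψ = ln[tan(π/4+φ₂/2)/tan(π/4+φ₁/2)] = -0.4549;  Δφ = -0.3735 rad,  Δλ = -0.8704 rad
q = Δφ/Δψ = 0.8210
d = R·√(Δφ² + q²Δλ²) = 6362·0.80635 = 5130 km

5130 km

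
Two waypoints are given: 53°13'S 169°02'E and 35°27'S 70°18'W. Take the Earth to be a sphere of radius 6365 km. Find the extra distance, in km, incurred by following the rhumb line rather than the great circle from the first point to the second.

1065 km

Great circle: cos σ = sin φ₁ sin φ₂ + cos φ₁ cos φ₂ cos Δλ,  σ = 1.3534 rad → d_gc = 8614.1 km
Rhumb line: Δψ = +0.4387, q = Δφ/Δψ = 0.7069, d_rh = R√(Δφ²+q²Δλ²) = 9678.8 km
Excess = 9678.8 − 8614.1 = 1064.7 ≈ 1065 km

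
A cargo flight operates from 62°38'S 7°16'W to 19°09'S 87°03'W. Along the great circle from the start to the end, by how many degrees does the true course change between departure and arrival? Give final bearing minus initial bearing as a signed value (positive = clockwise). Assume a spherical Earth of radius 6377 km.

+61.0°

Initial bearing θ₁ = atan2(sin Δλ cos φ₂, cos φ₁ sin φ₂ − sin φ₁ cos φ₂ cos Δλ) = 269.88°
Final bearing θ₂ = (initial bearing from the destination back to the start) + 180° = 330.88°
Δθ = θ₂ − θ₁ = +61.0°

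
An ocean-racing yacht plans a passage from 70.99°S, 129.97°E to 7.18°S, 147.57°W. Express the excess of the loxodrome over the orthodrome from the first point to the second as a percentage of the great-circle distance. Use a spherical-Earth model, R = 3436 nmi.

Great circle: σ = 1.4095 rad → d_gc = Rσ = 4843.1 nmi
Rhumb: Δφ = +1.1137, Δλ = +1.4392, Δψ = +1.6615, q = Δφ/Δψ = 0.6703 → d_rh = R√(Δφ²+q²Δλ²) = 5062.6 nmi
Excess = (5062.6 − 4843.1) / 4843.1 = 219.5 / 4843.1 = 4.53% ≈ 4.5%

4.5%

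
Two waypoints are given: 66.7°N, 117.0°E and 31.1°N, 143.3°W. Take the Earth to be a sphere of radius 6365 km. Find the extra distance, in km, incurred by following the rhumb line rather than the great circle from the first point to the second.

Great circle: cos σ = sin φ₁ sin φ₂ + cos φ₁ cos φ₂ cos Δλ,  σ = 1.1403 rad → d_gc = 7257.87 km
Rhumb line: Δψ = -1.0074, q = Δφ/Δψ = 0.6168, d_rh = R√(Δφ²+q²Δλ²) = 7893.36 km
Excess = 7893.36 − 7257.87 = 635.49 ≈ 635 km

635 km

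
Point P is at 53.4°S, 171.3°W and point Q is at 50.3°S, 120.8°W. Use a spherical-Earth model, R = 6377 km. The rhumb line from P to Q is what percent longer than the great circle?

Great circle: σ = 0.5356 rad → d_gc = Rσ = 3415.8 km
Rhumb: Δφ = +0.0541, Δλ = +0.8814, Δψ = +0.0876, q = Δφ/Δψ = 0.6174 → d_rh = R√(Δφ²+q²Δλ²) = 3487.3 km
Excess = (3487.3 − 3415.8) / 3415.8 = 71.5 / 3415.8 = 2.09% ≈ 2.1%

2.1%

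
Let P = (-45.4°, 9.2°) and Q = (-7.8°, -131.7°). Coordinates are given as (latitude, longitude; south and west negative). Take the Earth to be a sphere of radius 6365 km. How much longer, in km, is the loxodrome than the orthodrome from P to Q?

1316 km

Great circle: cos σ = sin φ₁ sin φ₂ + cos φ₁ cos φ₂ cos Δλ,  σ = 2.0300 rad → d_gc = 12920.9 km
Rhumb line: Δψ = +0.7547, q = Δφ/Δψ = 0.8695, d_rh = R√(Δφ²+q²Δλ²) = 14236.7 km
Excess = 14236.7 − 12920.9 = 1315.8 ≈ 1316 km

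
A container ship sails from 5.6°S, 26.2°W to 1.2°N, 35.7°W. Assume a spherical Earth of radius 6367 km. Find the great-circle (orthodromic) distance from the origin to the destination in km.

1297 km

Haversine: a = sin²(Δφ/2)+cos φ₁ cos φ₂ sin²(Δλ/2) = 0.01034;  σ = 2·atan2(√a,√(1−a))
σ = 11.673° → d = Rσ = 6367·0.20373 = 1297 km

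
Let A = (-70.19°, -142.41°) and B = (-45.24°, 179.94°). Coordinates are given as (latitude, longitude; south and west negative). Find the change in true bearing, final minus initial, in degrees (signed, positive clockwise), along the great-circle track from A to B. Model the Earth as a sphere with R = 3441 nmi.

+32.9°

Initial bearing θ₁ = atan2(sin Δλ cos φ₂, cos φ₁ sin φ₂ − sin φ₁ cos φ₂ cos Δλ) = 303.42°
Final bearing θ₂ = (initial bearing from the destination back to the start) + 180° = 336.32°
Δθ = θ₂ − θ₁ = +32.9°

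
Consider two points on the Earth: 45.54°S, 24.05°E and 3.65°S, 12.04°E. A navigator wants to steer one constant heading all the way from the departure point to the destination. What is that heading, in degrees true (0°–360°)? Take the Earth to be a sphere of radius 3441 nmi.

Meridional parts: M(φ₁)=-0.8948, M(φ₂)=-0.0637 → ΔM = +0.8310;  Δλ = -0.2096 rad
tan C = Δλ / ΔM = -0.2522 → C = 345.84°

345.8°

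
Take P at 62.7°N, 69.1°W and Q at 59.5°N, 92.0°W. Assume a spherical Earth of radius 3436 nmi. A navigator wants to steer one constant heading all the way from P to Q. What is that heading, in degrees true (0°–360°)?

253.9°

Meridional parts: M(φ₁)=+1.4153, M(φ₂)=+1.2996 → ΔM = -0.1157;  Δλ = -0.3997 rad
tan C = Δλ / ΔM = +3.4551 → C = 253.86°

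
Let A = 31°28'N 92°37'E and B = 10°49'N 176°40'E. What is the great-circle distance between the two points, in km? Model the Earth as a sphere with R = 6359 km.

Haversine: a = sin²(Δφ/2)+cos φ₁ cos φ₂ sin²(Δλ/2) = 0.40760;  σ = 2·atan2(√a,√(1−a))
σ = 79.350° → d = Rσ = 6359·1.38492 = 8807 km

8807 km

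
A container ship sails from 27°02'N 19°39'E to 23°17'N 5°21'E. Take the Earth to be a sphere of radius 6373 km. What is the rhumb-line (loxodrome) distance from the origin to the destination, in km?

Rhumb course C = atan2(Δλ, Δψ) with Δψ = ln[tan(π/4+φ₂/2)/tan(π/4+φ₁/2)] = -0.0723, Δλ = -0.2496 → C = 253.84°
d = R·|Δφ| / |cos C| = 6373·0.06545 / 0.27834 = 1499 km

1499 km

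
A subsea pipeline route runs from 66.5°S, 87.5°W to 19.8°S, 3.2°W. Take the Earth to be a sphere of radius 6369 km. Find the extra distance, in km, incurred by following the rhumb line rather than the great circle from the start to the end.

Great circle: cos σ = sin φ₁ sin φ₂ + cos φ₁ cos φ₂ cos Δλ,  σ = 1.2155 rad → d_gc = 7741.3 km
Rhumb line: Δψ = +1.2175, q = Δφ/Δψ = 0.6694, d_rh = R√(Δφ²+q²Δλ²) = 8142.5 km
Excess = 8142.5 − 7741.3 = 401.2 ≈ 401 km

401 km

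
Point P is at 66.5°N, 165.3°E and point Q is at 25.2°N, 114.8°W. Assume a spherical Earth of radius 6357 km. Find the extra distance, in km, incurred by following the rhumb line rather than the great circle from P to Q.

Great circle: cos σ = sin φ₁ sin φ₂ + cos φ₁ cos φ₂ cos Δλ,  σ = 1.0998 rad → d_gc = 6991.7 km
Rhumb line: Δψ = -1.1155, q = Δφ/Δψ = 0.6462, d_rh = R√(Δφ²+q²Δλ²) = 7335.7 km
Excess = 7335.7 − 6991.7 = 344.0 ≈ 344 km

344 km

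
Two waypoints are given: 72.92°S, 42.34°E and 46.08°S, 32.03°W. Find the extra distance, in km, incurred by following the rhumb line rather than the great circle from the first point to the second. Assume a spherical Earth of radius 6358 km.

260 km

Great circle: cos σ = sin φ₁ sin φ₂ + cos φ₁ cos φ₂ cos Δλ,  σ = 0.7326 rad → d_gc = 4657.9 km
Rhumb line: Δψ = +0.9877, q = Δφ/Δψ = 0.4743, d_rh = R√(Δφ²+q²Δλ²) = 4918.3 km
Excess = 4918.3 − 4657.9 = 260.4 ≈ 260 km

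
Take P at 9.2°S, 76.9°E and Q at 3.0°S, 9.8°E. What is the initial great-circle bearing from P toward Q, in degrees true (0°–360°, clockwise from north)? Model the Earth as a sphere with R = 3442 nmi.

270.7°

N = sin Δλ·cos φ₂ = -0.9199;  D = cos φ₁ sin φ₂ − sin φ₁ cos φ₂ cos Δλ = +0.0105
initial course = atan2(N, D) = 270.65°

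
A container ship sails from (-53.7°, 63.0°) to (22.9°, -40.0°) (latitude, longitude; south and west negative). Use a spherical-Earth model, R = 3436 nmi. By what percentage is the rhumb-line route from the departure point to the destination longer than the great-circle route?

2.2%

Great circle: σ = 2.0223 rad → d_gc = Rσ = 6948.5 nmi
Rhumb: Δφ = +1.3369, Δλ = -1.7977, Δψ = +1.5261, q = Δφ/Δψ = 0.8761 → d_rh = R√(Δφ²+q²Δλ²) = 7098.1 nmi
Excess = (7098.1 − 6948.5) / 6948.5 = 149.6 / 6948.5 = 2.153% ≈ 2.2%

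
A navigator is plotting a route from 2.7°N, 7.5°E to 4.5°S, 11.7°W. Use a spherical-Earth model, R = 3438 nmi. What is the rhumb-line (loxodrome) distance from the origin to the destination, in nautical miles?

1230 nmi

Δψ = ln[tan(π/4+φ₂/2)/tan(π/4+φ₁/2)] = -0.1258;  Δφ = -0.1257 rad,  Δλ = -0.3351 rad
q = Δφ/Δψ = 0.9992
d = R·√(Δφ² + q²Δλ²) = 3438·0.35765 = 1230 nmi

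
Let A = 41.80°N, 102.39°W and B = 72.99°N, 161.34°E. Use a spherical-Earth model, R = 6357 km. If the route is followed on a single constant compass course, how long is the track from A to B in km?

Rhumb course C = atan2(Δλ, Δψ) with Δψ = ln[tan(π/4+φ₂/2)/tan(π/4+φ₁/2)] = +1.0957, Δλ = -1.6802 → C = 303.11°
d = R·|Δφ| / |cos C| = 6357·0.54437 / 0.54624 = 6335 km

6335 km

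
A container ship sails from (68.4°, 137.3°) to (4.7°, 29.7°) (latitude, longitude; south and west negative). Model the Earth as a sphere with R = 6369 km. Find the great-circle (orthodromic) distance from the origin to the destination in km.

10226 km

Haversine: a = sin²(Δφ/2)+cos φ₁ cos φ₂ sin²(Δλ/2) = 0.51738;  σ = 2·atan2(√a,√(1−a))
σ = 91.991° → d = Rσ = 6369·1.60555 = 10226 km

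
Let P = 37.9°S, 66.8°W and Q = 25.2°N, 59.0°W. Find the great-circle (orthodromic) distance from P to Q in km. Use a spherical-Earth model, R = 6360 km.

cos σ = sin φ₁ sin φ₂ + cos φ₁ cos φ₂ cos Δλ
      = sin(-37.90°)sin(25.20°) + cos(-37.90°)cos(25.20°)cos(7.80°) = 0.4458
σ = 63.524° → d = Rσ = 6360·1.10870 = 7051 km

7051 km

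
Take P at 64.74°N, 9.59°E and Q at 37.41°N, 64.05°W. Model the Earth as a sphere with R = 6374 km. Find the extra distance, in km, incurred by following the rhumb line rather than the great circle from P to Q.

Great circle: cos σ = sin φ₁ sin φ₂ + cos φ₁ cos φ₂ cos Δλ,  σ = 0.8699 rad → d_gc = 5544.8 km
Rhumb line: Δψ = -0.7908, q = Δφ/Δψ = 0.6032, d_rh = R√(Δφ²+q²Δλ²) = 5801.9 km
Excess = 5801.9 − 5544.8 = 257.1 ≈ 257 km

257 km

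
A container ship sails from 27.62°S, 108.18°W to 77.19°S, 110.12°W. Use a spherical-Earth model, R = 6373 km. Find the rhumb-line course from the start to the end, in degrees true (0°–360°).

181.2°

Meridional parts: M(φ₁)=-0.5019, M(φ₂)=-2.1870 → ΔM = -1.6851;  Δλ = -0.0339 rad
tan C = Δλ / ΔM = +0.0201 → C = 181.15°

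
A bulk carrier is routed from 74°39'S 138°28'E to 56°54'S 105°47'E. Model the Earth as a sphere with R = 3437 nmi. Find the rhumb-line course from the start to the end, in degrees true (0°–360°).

Δψ = ln[tan(π/4+φ₂/2)/tan(π/4+φ₁/2)] = +0.7908
Δλ = -0.5704 rad (taken the short way round)
course = atan2(Δλ, Δψ) = 324.20°

324.2°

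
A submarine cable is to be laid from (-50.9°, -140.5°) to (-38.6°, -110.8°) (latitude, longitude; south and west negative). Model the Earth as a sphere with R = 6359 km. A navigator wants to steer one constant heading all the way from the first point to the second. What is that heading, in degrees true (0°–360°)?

59.6°

Δψ = ln[tan(π/4+φ₂/2)/tan(π/4+φ₁/2)] = +0.3040
Δλ = +0.5184 rad (taken the short way round)
course = atan2(Δλ, Δψ) = 59.61°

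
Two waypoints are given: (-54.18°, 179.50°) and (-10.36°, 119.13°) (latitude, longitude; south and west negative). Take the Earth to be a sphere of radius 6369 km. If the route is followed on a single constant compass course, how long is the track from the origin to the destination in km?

Δψ = ln[tan(π/4+φ₂/2)/tan(π/4+φ₁/2)] = +0.9477;  Δφ = +0.7648 rad,  Δλ = -1.0537 rad
q = Δφ/Δψ = 0.8070
d = R·√(Δφ² + q²Δλ²) = 6369·1.14364 = 7284 km

7284 km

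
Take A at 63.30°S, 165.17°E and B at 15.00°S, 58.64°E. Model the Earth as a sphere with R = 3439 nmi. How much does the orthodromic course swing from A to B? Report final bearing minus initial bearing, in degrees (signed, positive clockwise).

+85.7°

At departure: θ₁ = atan2(sin Δλ cos φ₂, cos φ₁ sin φ₂ − sin φ₁ cos φ₂ cos Δλ) = 248.66°
At arrival: θ₂ = atan2(sin Δλ cos φ₁, −cos φ₂ sin φ₁ + sin φ₂ cos φ₁ cos Δλ) = 334.32°
Δθ = θ₂ − θ₁ = +85.7°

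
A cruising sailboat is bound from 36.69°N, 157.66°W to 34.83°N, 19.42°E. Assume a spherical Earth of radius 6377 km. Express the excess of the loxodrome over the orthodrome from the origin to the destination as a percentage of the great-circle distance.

32.5%

Great circle: σ = 1.8924 rad → d_gc = Rσ = 12068.0 km
Rhumb: Δφ = -0.0325, Δλ = +3.0906, Δψ = -0.0400, q = Δφ/Δψ = 0.8114 → d_rh = R√(Δφ²+q²Δλ²) = 15993.2 km
Excess = (15993.2 − 12068.0) / 12068.0 = 3925.2 / 12068.0 = 32.53% ≈ 32.5%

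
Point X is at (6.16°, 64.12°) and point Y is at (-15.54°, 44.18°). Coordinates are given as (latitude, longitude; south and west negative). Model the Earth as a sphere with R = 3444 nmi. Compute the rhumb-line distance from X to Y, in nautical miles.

1764 nmi

Rhumb course C = atan2(Δλ, Δψ) with Δψ = ln[tan(π/4+φ₂/2)/tan(π/4+φ₁/2)] = -0.3823, Δλ = -0.3480 → C = 222.31°
d = R·|Δφ| / |cos C| = 3444·0.37874 / 0.73951 = 1764 nmi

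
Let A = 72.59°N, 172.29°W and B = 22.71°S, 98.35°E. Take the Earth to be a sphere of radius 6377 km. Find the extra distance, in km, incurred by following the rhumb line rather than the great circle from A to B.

443 km

Great circle: cos σ = sin φ₁ sin φ₂ + cos φ₁ cos φ₂ cos Δλ,  σ = 1.9447 rad → d_gc = 12401.7 km
Rhumb line: Δψ = -2.2838, q = Δφ/Δψ = 0.7283, d_rh = R√(Δφ²+q²Δλ²) = 12844.3 km
Excess = 12844.3 − 12401.7 = 442.6 ≈ 443 km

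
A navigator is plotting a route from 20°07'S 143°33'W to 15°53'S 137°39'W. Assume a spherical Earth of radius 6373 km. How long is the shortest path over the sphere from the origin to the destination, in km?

782 km

cos σ = sin φ₁ sin φ₂ + cos φ₁ cos φ₂ cos Δλ
      = sin(-20.12°)sin(-15.88°) + cos(-20.12°)cos(-15.88°)cos(5.90°) = 0.9925
σ = 7.027° → d = Rσ = 6373·0.12265 = 782 km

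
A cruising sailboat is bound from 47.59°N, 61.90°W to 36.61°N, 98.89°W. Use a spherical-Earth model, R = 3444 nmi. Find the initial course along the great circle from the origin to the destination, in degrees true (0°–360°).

261.6°

θ = atan2( sin Δλ·cos φ₂ ,  cos φ₁ sin φ₂ − sin φ₁ cos φ₂ cos Δλ )
  = atan2(-0.4830, -0.0712) = 261.62°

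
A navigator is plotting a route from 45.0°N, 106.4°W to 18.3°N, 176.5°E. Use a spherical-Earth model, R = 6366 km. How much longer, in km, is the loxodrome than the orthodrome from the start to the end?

Great circle: cos σ = sin φ₁ sin φ₂ + cos φ₁ cos φ₂ cos Δλ,  σ = 1.1897 rad → d_gc = 7573.9 km
Rhumb line: Δψ = -0.5564, q = Δφ/Δψ = 0.8375, d_rh = R√(Δφ²+q²Δλ²) = 7763.7 km
Excess = 7763.7 − 7573.9 = 189.8 ≈ 190 km

190 km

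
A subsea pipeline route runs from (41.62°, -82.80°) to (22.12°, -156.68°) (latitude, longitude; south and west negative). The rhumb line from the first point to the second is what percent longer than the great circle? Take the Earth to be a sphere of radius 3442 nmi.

Great circle: σ = 1.1125 rad → d_gc = Rσ = 3829.4 nmi
Rhumb: Δφ = -0.3403, Δλ = -1.2894, Δψ = -0.4042, q = Δφ/Δψ = 0.8419 → d_rh = R√(Δφ²+q²Δλ²) = 3916.0 nmi
Excess = (3916.0 − 3829.4) / 3829.4 = 86.6 / 3829.4 = 2.26% ≈ 2.3%

2.3%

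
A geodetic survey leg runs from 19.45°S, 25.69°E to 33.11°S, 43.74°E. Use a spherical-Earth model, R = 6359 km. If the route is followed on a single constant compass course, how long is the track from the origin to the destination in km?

Rhumb course C = atan2(Δλ, Δψ) with Δψ = ln[tan(π/4+φ₂/2)/tan(π/4+φ₁/2)] = -0.2668, Δλ = +0.3150 → C = 130.27°
d = R·|Δφ| / |cos C| = 6359·0.23841 / 0.64633 = 2346 km

2346 km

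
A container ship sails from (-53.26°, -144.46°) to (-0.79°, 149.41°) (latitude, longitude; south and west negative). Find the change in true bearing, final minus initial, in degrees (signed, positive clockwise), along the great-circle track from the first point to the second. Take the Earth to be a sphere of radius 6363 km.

+36.5°

At departure: θ₁ = atan2(sin Δλ cos φ₂, cos φ₁ sin φ₂ − sin φ₁ cos φ₂ cos Δλ) = 289.06°
At arrival: θ₂ = atan2(sin Δλ cos φ₁, −cos φ₂ sin φ₁ + sin φ₂ cos φ₁ cos Δλ) = 325.57°
Δθ = θ₂ − θ₁ = +36.5°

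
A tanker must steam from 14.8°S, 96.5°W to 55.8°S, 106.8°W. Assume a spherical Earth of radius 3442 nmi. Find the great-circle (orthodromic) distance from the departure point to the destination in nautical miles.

2509 nmi

cos σ = sin φ₁ sin φ₂ + cos φ₁ cos φ₂ cos Δλ
      = sin(-14.80°)sin(-55.80°) + cos(-14.80°)cos(-55.80°)cos(-10.30°) = 0.7460
σ = 41.759° → d = Rσ = 3442·0.72883 = 2509 nmi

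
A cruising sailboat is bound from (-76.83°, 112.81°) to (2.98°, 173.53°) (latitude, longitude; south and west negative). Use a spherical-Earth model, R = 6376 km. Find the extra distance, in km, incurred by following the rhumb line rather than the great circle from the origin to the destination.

Great circle: cos σ = sin φ₁ sin φ₂ + cos φ₁ cos φ₂ cos Δλ,  σ = 1.5101 rad → d_gc = 9628.38 km
Rhumb line: Δψ = +2.2111, q = Δφ/Δψ = 0.6300, d_rh = R√(Δφ²+q²Δλ²) = 9848.91 km
Excess = 9848.91 − 9628.38 = 220.53 ≈ 221 km

221 km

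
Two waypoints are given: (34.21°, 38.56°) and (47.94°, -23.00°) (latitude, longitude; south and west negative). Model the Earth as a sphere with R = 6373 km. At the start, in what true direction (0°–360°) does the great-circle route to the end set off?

306.4°

θ = atan2( sin Δλ·cos φ₂ ,  cos φ₁ sin φ₂ − sin φ₁ cos φ₂ cos Δλ )
  = atan2(-0.5891, +0.4346) = 306.42°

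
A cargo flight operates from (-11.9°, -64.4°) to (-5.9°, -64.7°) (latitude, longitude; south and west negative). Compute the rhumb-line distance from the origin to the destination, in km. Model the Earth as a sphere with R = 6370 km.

Rhumb course C = atan2(Δλ, Δψ) with Δψ = ln[tan(π/4+φ₂/2)/tan(π/4+φ₁/2)] = +0.1060, Δλ = -0.0052 → C = 357.17°
d = R·|Δφ| / |cos C| = 6370·0.10472 / 0.99878 = 668 km

668 km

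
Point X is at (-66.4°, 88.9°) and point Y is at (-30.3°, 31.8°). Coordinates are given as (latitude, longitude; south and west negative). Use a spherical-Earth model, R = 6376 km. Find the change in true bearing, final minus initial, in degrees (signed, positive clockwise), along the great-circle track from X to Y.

At departure: θ₁ = atan2(sin Δλ cos φ₂, cos φ₁ sin φ₂ − sin φ₁ cos φ₂ cos Δλ) = 287.44°
At arrival: θ₂ = atan2(sin Δλ cos φ₁, −cos φ₂ sin φ₁ + sin φ₂ cos φ₁ cos Δλ) = 333.74°
Δθ = θ₂ − θ₁ = +46.3°

+46.3°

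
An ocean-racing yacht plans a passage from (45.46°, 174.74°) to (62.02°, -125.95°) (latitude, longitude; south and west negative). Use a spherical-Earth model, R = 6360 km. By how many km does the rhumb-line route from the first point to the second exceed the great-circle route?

Great circle: cos σ = sin φ₁ sin φ₂ + cos φ₁ cos φ₂ cos Δλ,  σ = 0.6478 rad → d_gc = 4120.1 km
Rhumb line: Δψ = +0.4970, q = Δφ/Δψ = 0.5816, d_rh = R√(Δφ²+q²Δλ²) = 4247.4 km
Excess = 4247.4 − 4120.1 = 127.3 ≈ 127 km

127 km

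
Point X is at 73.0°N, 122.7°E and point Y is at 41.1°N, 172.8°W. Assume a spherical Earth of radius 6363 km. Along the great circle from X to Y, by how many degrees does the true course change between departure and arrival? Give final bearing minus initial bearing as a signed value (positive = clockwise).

+57.7°

At departure: θ₁ = atan2(sin Δλ cos φ₂, cos φ₁ sin φ₂ − sin φ₁ cos φ₂ cos Δλ) = 99.85°
At arrival: θ₂ = atan2(sin Δλ cos φ₁, −cos φ₂ sin φ₁ + sin φ₂ cos φ₁ cos Δλ) = 157.53°
Δθ = θ₂ − θ₁ = +57.7°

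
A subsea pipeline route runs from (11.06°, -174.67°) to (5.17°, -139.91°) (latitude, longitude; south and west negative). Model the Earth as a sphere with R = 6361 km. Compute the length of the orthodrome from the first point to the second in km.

cos σ = sin φ₁ sin φ₂ + cos φ₁ cos φ₂ cos Δλ
      = sin(11.06°)sin(5.17°) + cos(11.06°)cos(5.17°)cos(34.76°) = 0.8203
σ = 34.886° → d = Rσ = 6361·0.60887 = 3873 km

3873 km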